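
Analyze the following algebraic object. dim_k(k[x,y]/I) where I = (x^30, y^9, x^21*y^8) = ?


k[x,y]/I, I = (x^30, y^9, x^21*y^8)
Rect: 30x9=270. Corner: (30-21)x(9-8)=9.
dim = 270-9 = 261


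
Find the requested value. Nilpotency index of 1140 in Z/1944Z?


1140^k mod 1944:
k=1: 1140
k=2: 1008
k=3: 216
k=4: 1296
k=5: 0
First zero at k = 5


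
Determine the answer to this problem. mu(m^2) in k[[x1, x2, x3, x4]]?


C(n+d-1,d)=C(5,2)=10


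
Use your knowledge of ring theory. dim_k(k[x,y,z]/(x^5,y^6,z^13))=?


Basis: x^iy^jz^k, i<5,j<6,k<13
5*6*13=390


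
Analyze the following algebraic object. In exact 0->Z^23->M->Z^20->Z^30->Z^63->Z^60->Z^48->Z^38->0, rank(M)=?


Alt sum=0:
(-1)^0*23 + (-1)^1*? + (-1)^2*20 + (-1)^3*30 + (-1)^4*63 + (-1)^5*60 + (-1)^6*48 + (-1)^7*38=0
rank(M)=26


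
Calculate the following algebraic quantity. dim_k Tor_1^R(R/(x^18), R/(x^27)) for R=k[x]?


Tor_1(R/I,R/J)=(I cap J)/IJ=(x^27)/(x^45)
dim=45-27=min(18,27)=18


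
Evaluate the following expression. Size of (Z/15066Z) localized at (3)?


3-primary part: 15066=3^5*62
Size=3^5=243


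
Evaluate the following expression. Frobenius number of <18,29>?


gcd(18,29)=1 => F=ab-a-b=18*29-18-29=522-47=475


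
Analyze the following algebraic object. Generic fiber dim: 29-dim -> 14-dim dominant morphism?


dim(fiber)=dim(X)-dim(Y)=29-14=15


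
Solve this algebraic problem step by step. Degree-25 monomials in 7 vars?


C(d+n-1,n-1)=C(31,6)=736281


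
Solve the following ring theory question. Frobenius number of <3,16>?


gcd(3,16)=1 => F=ab-a-b=3*16-3-16=48-19=29


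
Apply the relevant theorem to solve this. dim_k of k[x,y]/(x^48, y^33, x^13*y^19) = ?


k[x,y]/I, I = (x^48, y^33, x^13*y^19)
Rect: 48x33=1584. Corner: (48-13)x(33-19)=490.
dim = 1584-490 = 1094


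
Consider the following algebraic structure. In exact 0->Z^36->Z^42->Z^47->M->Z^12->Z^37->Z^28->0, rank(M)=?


Alt sum=0:
(-1)^0*36 + (-1)^1*42 + (-1)^2*47 + (-1)^3*? + (-1)^4*12 + (-1)^5*37 + (-1)^6*28=0
rank(M)=44


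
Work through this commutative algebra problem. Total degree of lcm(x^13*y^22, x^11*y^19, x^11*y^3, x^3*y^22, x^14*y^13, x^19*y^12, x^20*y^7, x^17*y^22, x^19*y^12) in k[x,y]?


lcm = componentwise max:
x: max(13,11,11,3,14,19,20,17,19)=20
y: max(22,19,3,22,13,12,7,22,12)=22
Total=20+22=42


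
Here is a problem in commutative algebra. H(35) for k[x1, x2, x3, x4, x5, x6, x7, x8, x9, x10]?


C(d+n-1,n-1)=C(44,9)=708930508


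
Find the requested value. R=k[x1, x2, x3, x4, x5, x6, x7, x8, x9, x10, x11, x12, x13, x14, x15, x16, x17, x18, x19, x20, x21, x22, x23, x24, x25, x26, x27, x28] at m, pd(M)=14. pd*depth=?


pd+depth=28
depth=28-14=14
pd*depth=14*14=196


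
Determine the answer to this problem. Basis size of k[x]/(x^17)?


Basis: 1,x,...,x^16
dim=17


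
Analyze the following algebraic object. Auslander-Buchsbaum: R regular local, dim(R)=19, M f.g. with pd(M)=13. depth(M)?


pd+depth=depth(R)=19
depth=19-13=6


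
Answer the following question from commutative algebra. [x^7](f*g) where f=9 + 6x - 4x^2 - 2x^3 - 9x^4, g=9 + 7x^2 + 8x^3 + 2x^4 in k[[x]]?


[x^7] = sum a_i*b_j, i+j=7
  -2*2=-4
  -9*8=-72
Sum=-76


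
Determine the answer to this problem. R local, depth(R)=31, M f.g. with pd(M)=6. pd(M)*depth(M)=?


pd+depth=31
depth=31-6=25
pd*depth=6*25=150


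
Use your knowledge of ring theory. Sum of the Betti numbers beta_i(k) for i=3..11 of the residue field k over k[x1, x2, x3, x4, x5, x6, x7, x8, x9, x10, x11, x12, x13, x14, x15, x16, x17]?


Koszul resolution: beta_i(k)=C(n,i), n=17
C(17,3)=680, C(17,4)=2380, C(17,5)=6188, C(17,6)=12376, C(17,7)=19448, C(17,8)=24310, C(17,9)=24310, C(17,10)=19448, C(17,11)=12376
Sum=121516


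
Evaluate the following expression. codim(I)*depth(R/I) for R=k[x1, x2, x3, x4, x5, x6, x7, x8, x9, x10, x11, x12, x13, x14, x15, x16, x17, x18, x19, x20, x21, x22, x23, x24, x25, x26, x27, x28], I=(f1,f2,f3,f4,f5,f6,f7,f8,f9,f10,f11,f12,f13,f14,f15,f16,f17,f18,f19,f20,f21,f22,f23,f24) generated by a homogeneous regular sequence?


codim=24, depth=dim(R/I)=28-24=4
Product=24*4=96


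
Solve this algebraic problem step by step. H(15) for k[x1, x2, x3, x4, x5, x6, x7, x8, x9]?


C(d+n-1,n-1)=C(23,8)=490314


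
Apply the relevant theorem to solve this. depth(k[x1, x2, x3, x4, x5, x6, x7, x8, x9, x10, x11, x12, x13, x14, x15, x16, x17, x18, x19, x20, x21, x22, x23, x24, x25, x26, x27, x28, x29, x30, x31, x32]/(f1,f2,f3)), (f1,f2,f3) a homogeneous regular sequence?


depth(R)=32
depth(R/I)=32-3=29


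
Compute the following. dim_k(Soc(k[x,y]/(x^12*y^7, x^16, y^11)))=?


Socle = ann(m) = span of standard monomials u with x*u, y*u in I (staircase corners).
Minimal generators: x^16, x^12*y^7, y^11
Corners: x^11y^10, x^15y^6
Socle dim=2


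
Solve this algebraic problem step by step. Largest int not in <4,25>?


gcd(4,25)=1 => F=ab-a-b=4*25-4-25=100-29=71


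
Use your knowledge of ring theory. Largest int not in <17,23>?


gcd(17,23)=1 => F=ab-a-b=17*23-17-23=391-40=351


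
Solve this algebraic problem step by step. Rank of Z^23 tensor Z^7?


rank(M(x)N) = rank(M)*rank(N)
23*7 = 161


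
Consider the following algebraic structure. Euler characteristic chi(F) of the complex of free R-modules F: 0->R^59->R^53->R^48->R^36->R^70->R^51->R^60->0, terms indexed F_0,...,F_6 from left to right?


chi = sum (-1)^i * rank:
(-1)^0*59=59
(-1)^1*53=-53
(-1)^2*48=48
(-1)^3*36=-36
(-1)^4*70=70
(-1)^5*51=-51
(-1)^6*60=60
chi=97


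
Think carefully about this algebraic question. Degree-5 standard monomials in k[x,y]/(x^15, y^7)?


k[x,y], I = (x^15, y^7), d = 5
Need i < 15 and d-i < 7.
Range: 0 <= i <= 5.
H(5) = 6


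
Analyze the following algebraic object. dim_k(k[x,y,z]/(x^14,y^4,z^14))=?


Basis: x^iy^jz^k, i<14,j<4,k<14
14*4*14=784


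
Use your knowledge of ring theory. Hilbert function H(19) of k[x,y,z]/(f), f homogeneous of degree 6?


C(21,2)-C(15,2)=210-105=105


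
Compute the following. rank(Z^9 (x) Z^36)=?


rank(M(x)N) = rank(M)*rank(N)
9*36 = 324


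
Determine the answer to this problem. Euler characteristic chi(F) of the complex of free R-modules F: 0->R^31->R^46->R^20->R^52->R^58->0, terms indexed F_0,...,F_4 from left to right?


chi = sum (-1)^i * rank:
(-1)^0*31=31
(-1)^1*46=-46
(-1)^2*20=20
(-1)^3*52=-52
(-1)^4*58=58
chi=11


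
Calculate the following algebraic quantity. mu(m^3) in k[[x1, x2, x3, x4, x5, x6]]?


C(n+d-1,d)=C(8,3)=56


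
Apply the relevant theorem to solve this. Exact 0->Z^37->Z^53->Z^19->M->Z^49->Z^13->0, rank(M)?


Alt sum=0:
(-1)^0*37 + (-1)^1*53 + (-1)^2*19 + (-1)^3*? + (-1)^4*49 + (-1)^5*13=0
rank(M)=39


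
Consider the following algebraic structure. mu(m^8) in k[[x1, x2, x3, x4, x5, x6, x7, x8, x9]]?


C(n+d-1,d)=C(16,8)=12870


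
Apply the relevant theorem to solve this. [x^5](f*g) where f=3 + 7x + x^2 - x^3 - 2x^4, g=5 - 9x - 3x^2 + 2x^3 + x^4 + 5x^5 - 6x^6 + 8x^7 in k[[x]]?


[x^5] = sum a_i*b_j, i+j=5
  3*5=15
  7*1=7
  1*2=2
  -1*-3=3
  -2*-9=18
Sum=45


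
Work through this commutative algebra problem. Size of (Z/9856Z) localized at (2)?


2-primary part: 9856=2^7*77
Size=2^7=128


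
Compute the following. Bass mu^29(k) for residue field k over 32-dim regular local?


C(n,i)=C(32,29)=4960


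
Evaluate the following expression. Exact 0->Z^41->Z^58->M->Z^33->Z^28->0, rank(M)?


Alt sum=0:
(-1)^0*41 + (-1)^1*58 + (-1)^2*? + (-1)^3*33 + (-1)^4*28=0
rank(M)=22


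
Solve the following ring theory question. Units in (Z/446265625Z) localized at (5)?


Local ring = Z/15625Z.
phi(15625) = 5^5*(5-1) = 12500


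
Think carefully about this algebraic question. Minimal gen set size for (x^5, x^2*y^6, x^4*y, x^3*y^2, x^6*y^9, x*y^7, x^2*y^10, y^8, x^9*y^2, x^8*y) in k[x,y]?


Remove redundant (divisible by others).
x^9*y^2 redundant.
x^8*y redundant.
x^2*y^10 redundant.
x^6*y^9 redundant.
Min: x^5, x^4*y, x^3*y^2, x^2*y^6, x*y^7, y^8
Count=6


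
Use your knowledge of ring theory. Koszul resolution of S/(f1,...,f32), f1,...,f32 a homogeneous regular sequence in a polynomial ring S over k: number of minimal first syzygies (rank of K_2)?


Regular sequence => Koszul complex is the minimal free resolution.
Syz_1 minimally generated by Koszul relations f_i*e_j - f_j*e_i (i<j): mu(Syz_1) = beta_2 = C(m,2) = m(m-1)/2
m=32
32*31/2 = 496


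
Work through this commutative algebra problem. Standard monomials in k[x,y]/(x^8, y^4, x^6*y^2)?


k[x,y]/I, I = (x^8, y^4, x^6*y^2)
Rect: 8x4=32. Corner: (8-6)x(4-2)=4.
dim = 32-4 = 28


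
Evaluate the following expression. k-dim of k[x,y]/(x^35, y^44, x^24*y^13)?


k[x,y]/I, I = (x^35, y^44, x^24*y^13)
Rect: 35x44=1540. Corner: (35-24)x(44-13)=341.
dim = 1540-341 = 1199


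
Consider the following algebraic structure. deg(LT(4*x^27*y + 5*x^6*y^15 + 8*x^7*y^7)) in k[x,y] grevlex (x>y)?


LT: 4*x^27*y
deg_x=27, deg_y=1
Total=27+1=28


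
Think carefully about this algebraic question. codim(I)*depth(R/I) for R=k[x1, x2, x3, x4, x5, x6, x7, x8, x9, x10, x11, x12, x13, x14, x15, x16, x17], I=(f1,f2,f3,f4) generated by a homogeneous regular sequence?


codim=4, depth=dim(R/I)=17-4=13
Product=4*13=52


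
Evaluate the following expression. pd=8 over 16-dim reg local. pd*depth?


pd+depth=16
depth=16-8=8
pd*depth=8*8=64


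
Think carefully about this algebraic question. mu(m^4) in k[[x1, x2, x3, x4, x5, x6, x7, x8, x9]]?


C(n+d-1,d)=C(12,4)=495


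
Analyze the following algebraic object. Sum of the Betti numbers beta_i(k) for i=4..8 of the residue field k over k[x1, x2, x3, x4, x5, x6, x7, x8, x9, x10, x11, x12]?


Koszul resolution: beta_i(k)=C(n,i), n=12
C(12,4)=495, C(12,5)=792, C(12,6)=924, C(12,7)=792, C(12,8)=495
Sum=3498


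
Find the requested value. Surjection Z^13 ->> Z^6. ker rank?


rank(ker) = 13-6 = 7


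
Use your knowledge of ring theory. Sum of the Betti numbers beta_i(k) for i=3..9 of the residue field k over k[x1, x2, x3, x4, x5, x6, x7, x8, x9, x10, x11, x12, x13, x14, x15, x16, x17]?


Koszul resolution: beta_i(k)=C(n,i), n=17
C(17,3)=680, C(17,4)=2380, C(17,5)=6188, C(17,6)=12376, C(17,7)=19448, C(17,8)=24310, C(17,9)=24310
Sum=89692


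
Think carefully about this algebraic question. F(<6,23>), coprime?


gcd(6,23)=1 => F=ab-a-b=6*23-6-23=138-29=109


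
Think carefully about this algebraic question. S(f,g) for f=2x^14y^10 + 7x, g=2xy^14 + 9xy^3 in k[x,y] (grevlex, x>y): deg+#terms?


LT(f)=2x^14y^10, LT(g)=2xy^14
lcm(LM)=x^14y^14
S(f,g) (scaled by 4 to clear denominators) = 2y^4*f - 2x^13*g = -18x^14y^3 + 14xy^4
2 terms, deg 17.
17+2=19


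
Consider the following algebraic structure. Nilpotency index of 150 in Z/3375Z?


150^k mod 3375:
k=1: 150
k=2: 2250
k=3: 0
First zero at k = 3


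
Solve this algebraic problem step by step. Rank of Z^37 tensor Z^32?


rank(M(x)N) = rank(M)*rank(N)
37*32 = 1184


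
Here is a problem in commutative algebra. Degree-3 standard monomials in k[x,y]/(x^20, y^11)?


k[x,y], I = (x^20, y^11), d = 3
Need i < 20 and d-i < 11.
Range: 0 <= i <= 3.
H(3) = 4


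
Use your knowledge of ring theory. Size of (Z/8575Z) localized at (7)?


7-primary part: 8575=7^3*25
Size=7^3=343


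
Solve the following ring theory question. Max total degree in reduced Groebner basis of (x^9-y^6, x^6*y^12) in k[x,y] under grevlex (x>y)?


LT(f1)=x^9, LT(f2)=x^6y^12, lcm=x^9y^12
S(f1,f2) = y^12*f1 - x^3*f2 = -y^18
Reduced GB = {f1, f2, y^18}; degrees 9, 18, 18
Max = 18


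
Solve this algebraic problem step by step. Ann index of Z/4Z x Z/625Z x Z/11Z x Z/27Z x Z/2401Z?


Exponent = lcm of the cyclic orders; pairwise coprime => product.
2^2*5^4*11^1*3^3*7^4=4*625*11*27*2401=1782742500


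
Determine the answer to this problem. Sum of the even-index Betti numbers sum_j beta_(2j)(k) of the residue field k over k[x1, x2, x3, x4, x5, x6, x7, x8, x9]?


Koszul resolution: beta_i(k)=C(n,i), n=9
sum_even C(9,i) = 2^(n-1) = 2^8 = 256


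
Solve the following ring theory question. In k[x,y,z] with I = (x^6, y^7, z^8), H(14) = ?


Need i<6, j<7, k<8 with i+j+k=14.
For each i, j ranges over max(0,14-i-7)..min(6,14-i):
  i=0: j in [7,6] -> 0
  i=1: j in [6,6] -> 1
  i=2: j in [5,6] -> 2
  i=3: j in [4,6] -> 3
  i=4: j in [3,6] -> 4
  i=5: j in [2,6] -> 5
H(14) = 0+1+2+3+4+5 = 15


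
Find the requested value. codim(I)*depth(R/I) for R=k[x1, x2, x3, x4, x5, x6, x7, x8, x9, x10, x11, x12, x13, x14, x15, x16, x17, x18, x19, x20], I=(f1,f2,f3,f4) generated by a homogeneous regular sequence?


codim=4, depth=dim(R/I)=20-4=16
Product=4*16=64


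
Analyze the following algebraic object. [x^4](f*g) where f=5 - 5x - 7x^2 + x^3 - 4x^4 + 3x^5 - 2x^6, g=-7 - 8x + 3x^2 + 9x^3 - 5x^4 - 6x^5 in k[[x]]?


[x^4] = sum a_i*b_j, i+j=4
  5*-5=-25
  -5*9=-45
  -7*3=-21
  1*-8=-8
  -4*-7=28
Sum=-71


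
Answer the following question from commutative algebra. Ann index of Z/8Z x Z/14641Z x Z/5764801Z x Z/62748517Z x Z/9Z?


Exponent = lcm of the cyclic orders; pairwise coprime => product.
2^3*11^4*7^8*13^7*3^2=8*14641*5764801*62748517*9=381321263454282935784


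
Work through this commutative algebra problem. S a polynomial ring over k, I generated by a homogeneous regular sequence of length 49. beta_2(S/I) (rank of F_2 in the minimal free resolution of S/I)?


Regular sequence => Koszul complex is the minimal free resolution.
Syz_1 minimally generated by Koszul relations f_i*e_j - f_j*e_i (i<j): mu(Syz_1) = beta_2 = C(m,2) = m(m-1)/2
m=49
49*48/2 = 1176


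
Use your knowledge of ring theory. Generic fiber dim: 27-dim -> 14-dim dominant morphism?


dim(fiber)=dim(X)-dim(Y)=27-14=13


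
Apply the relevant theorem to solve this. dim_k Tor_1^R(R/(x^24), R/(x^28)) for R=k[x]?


Tor_1(R/I,R/J)=(I cap J)/IJ=(x^28)/(x^52)
dim=52-28=min(24,28)=24


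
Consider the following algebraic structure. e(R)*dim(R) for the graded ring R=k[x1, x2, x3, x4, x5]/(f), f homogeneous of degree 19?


e(R)=deg(f)=19, dim(R)=5-1=4
e*dim=19*4=76


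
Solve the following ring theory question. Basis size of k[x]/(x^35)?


Basis: 1,x,...,x^34
dim=35


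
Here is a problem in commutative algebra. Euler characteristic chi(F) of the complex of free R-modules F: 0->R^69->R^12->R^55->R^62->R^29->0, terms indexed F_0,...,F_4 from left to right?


chi = sum (-1)^i * rank:
(-1)^0*69=69
(-1)^1*12=-12
(-1)^2*55=55
(-1)^3*62=-62
(-1)^4*29=29
chi=79


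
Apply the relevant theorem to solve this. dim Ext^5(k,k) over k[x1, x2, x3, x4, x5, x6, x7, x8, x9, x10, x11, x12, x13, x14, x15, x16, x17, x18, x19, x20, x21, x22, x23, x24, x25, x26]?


C(n,i)=C(26,5)=65780


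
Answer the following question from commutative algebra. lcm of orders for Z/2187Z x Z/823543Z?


Exponent = lcm of the cyclic orders; pairwise coprime => product.
3^7*7^7=2187*823543=1801088541


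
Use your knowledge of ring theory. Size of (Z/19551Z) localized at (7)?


7-primary part: 19551=7^3*57
Size=7^3=343


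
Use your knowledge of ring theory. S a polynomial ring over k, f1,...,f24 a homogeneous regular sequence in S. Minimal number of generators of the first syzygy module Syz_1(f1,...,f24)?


Regular sequence => Koszul complex is the minimal free resolution.
Syz_1 minimally generated by Koszul relations f_i*e_j - f_j*e_i (i<j): mu(Syz_1) = beta_2 = C(m,2) = m(m-1)/2
m=24
24*23/2 = 276


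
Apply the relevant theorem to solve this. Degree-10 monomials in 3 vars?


C(d+n-1,n-1)=C(12,2)=66


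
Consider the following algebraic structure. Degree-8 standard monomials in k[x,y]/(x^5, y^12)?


k[x,y], I = (x^5, y^12), d = 8
Need i < 5 and d-i < 12.
Range: 0 <= i <= 4.
H(8) = 5


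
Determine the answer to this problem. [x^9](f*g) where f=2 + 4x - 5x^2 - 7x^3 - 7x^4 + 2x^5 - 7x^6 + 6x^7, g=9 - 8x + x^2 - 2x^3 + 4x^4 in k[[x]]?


[x^9] = sum a_i*b_j, i+j=9
  2*4=8
  -7*-2=14
  6*1=6
Sum=28


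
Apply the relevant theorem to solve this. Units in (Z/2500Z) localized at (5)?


Local ring = Z/625Z.
phi(625) = 5^3*(5-1) = 500


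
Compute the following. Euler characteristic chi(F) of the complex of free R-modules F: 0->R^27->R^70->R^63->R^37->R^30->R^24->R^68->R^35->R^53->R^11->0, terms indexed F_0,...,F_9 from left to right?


chi = sum (-1)^i * rank:
(-1)^0*27=27
(-1)^1*70=-70
(-1)^2*63=63
(-1)^3*37=-37
(-1)^4*30=30
(-1)^5*24=-24
(-1)^6*68=68
(-1)^7*35=-35
(-1)^8*53=53
(-1)^9*11=-11
chi=64


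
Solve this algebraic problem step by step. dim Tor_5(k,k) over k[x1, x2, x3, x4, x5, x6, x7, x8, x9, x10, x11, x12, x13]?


Koszul: C(n,i)=C(13,5)=1287


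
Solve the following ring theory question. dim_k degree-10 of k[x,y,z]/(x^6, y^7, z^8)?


Need i<6, j<7, k<8 with i+j+k=10.
For each i, j ranges over max(0,10-i-7)..min(6,10-i):
  i=0: j in [3,6] -> 4
  i=1: j in [2,6] -> 5
  i=2: j in [1,6] -> 6
  i=3: j in [0,6] -> 7
  i=4: j in [0,6] -> 7
  i=5: j in [0,5] -> 6
H(10) = 4+5+6+7+7+6 = 35


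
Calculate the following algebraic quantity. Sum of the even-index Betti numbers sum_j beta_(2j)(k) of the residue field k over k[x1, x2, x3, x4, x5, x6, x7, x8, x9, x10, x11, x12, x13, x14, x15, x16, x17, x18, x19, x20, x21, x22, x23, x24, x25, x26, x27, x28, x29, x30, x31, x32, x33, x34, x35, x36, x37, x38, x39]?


Koszul resolution: beta_i(k)=C(n,i), n=39
sum_even C(39,i) = 2^(n-1) = 2^38 = 274877906944


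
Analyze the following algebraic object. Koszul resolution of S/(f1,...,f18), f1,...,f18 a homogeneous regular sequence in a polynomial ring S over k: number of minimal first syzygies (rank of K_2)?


Regular sequence => Koszul complex is the minimal free resolution.
Syz_1 minimally generated by Koszul relations f_i*e_j - f_j*e_i (i<j): mu(Syz_1) = beta_2 = C(m,2) = m(m-1)/2
m=18
18*17/2 = 153


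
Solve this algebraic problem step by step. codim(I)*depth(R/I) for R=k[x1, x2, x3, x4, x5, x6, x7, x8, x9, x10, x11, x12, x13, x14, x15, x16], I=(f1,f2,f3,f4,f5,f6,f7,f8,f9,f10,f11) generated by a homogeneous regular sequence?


codim=11, depth=dim(R/I)=16-11=5
Product=11*5=55


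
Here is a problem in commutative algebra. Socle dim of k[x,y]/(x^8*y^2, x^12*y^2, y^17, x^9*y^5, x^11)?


Socle = ann(m) = span of standard monomials u with x*u, y*u in I (staircase corners).
Redundant generators: x^9*y^5, x^12*y^2
Minimal generators: x^11, x^8*y^2, y^17
Corners: x^7y^16, x^10y
Socle dim=2


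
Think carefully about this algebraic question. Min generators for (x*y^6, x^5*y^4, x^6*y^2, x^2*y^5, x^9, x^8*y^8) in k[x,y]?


Remove redundant (divisible by others).
x^8*y^8 redundant.
Min: x^9, x^6*y^2, x^5*y^4, x^2*y^5, x*y^6
Count=5


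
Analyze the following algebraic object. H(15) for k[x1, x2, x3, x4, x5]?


C(d+n-1,n-1)=C(19,4)=3876


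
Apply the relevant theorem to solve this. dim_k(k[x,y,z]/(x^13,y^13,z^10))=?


Basis: x^iy^jz^k, i<13,j<13,k<10
13*13*10=1690


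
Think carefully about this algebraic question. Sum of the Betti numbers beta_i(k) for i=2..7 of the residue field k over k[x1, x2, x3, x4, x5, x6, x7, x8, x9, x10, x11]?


Koszul resolution: beta_i(k)=C(n,i), n=11
C(11,2)=55, C(11,3)=165, C(11,4)=330, C(11,5)=462, C(11,6)=462, C(11,7)=330
Sum=1804


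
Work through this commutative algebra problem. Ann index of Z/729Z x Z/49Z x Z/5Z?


Exponent = lcm of the cyclic orders; pairwise coprime => product.
3^6*7^2*5^1=729*49*5=178605


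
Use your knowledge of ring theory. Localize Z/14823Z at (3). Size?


3-primary part: 14823=3^5*61
Size=3^5=243


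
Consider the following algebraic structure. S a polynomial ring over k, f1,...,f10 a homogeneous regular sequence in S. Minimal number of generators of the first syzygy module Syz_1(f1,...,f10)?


Regular sequence => Koszul complex is the minimal free resolution.
Syz_1 minimally generated by Koszul relations f_i*e_j - f_j*e_i (i<j): mu(Syz_1) = beta_2 = C(m,2) = m(m-1)/2
m=10
10*9/2 = 45


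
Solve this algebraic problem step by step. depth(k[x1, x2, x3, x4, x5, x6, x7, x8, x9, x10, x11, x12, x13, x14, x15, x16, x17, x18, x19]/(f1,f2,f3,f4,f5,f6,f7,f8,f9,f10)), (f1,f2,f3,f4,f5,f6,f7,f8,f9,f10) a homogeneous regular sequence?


depth(R)=19
depth(R/I)=19-10=9


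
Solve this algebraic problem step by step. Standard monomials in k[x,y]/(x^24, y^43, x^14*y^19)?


k[x,y]/I, I = (x^24, y^43, x^14*y^19)
Rect: 24x43=1032. Corner: (24-14)x(43-19)=240.
dim = 1032-240 = 792


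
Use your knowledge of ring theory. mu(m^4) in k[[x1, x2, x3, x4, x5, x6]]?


C(n+d-1,d)=C(9,4)=126


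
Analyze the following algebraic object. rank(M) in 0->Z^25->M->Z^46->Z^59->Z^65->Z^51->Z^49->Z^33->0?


Alt sum=0:
(-1)^0*25 + (-1)^1*? + (-1)^2*46 + (-1)^3*59 + (-1)^4*65 + (-1)^5*51 + (-1)^6*49 + (-1)^7*33=0
rank(M)=42


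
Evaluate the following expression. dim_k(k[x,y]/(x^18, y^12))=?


Basis: x^i*y^j, i<18, j<12
18*12=216


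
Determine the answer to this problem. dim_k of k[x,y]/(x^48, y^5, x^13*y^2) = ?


k[x,y]/I, I = (x^48, y^5, x^13*y^2)
Rect: 48x5=240. Corner: (48-13)x(5-2)=105.
dim = 240-105 = 135


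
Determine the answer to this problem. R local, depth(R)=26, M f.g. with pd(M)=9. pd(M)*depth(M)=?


pd+depth=26
depth=26-9=17
pd*depth=9*17=153


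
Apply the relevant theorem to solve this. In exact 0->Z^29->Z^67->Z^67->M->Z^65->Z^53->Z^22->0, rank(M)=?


Alt sum=0:
(-1)^0*29 + (-1)^1*67 + (-1)^2*67 + (-1)^3*? + (-1)^4*65 + (-1)^5*53 + (-1)^6*22=0
rank(M)=63


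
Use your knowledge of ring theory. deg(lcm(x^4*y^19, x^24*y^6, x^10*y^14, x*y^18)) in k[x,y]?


lcm = componentwise max:
x: max(4,24,10,1)=24
y: max(19,6,14,18)=19
Total=24+19=43


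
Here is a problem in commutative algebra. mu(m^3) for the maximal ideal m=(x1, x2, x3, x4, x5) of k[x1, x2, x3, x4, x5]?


Graded Nakayama: mu(m^d) = dim_k (m^d/m^(d+1)) = #degree-3 monomials in 5 vars
C(n+d-1,d)=C(7,3)=35


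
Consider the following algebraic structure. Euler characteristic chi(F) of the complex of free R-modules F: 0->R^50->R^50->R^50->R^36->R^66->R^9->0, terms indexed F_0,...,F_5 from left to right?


chi = sum (-1)^i * rank:
(-1)^0*50=50
(-1)^1*50=-50
(-1)^2*50=50
(-1)^3*36=-36
(-1)^4*66=66
(-1)^5*9=-9
chi=71


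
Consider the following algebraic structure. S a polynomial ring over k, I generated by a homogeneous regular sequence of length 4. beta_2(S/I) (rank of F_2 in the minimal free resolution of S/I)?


Regular sequence => Koszul complex is the minimal free resolution.
Syz_1 minimally generated by Koszul relations f_i*e_j - f_j*e_i (i<j): mu(Syz_1) = beta_2 = C(m,2) = m(m-1)/2
m=4
4*3/2 = 6


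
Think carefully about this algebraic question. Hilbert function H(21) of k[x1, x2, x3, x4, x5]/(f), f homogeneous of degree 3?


C(25,4)-C(22,4)=12650-7315=5335


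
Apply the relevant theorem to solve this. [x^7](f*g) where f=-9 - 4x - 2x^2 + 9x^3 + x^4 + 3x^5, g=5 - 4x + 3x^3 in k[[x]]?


[x^7] = sum a_i*b_j, i+j=7
  1*3=3
Sum=3


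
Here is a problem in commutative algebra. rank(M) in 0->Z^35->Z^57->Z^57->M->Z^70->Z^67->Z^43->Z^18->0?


Alt sum=0:
(-1)^0*35 + (-1)^1*57 + (-1)^2*57 + (-1)^3*? + (-1)^4*70 + (-1)^5*67 + (-1)^6*43 + (-1)^7*18=0
rank(M)=63


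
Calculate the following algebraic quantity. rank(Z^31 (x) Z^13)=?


rank(M(x)N) = rank(M)*rank(N)
31*13 = 403


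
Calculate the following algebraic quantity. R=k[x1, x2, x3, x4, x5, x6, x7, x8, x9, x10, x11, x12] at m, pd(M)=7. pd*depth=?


pd+depth=12
depth=12-7=5
pd*depth=7*5=35


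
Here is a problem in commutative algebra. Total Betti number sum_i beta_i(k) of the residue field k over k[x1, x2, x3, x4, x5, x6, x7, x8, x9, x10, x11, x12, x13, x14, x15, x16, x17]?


Koszul resolution: beta_i(k)=C(n,i), n=17
sum_i C(17,i) = 2^17 = 131072


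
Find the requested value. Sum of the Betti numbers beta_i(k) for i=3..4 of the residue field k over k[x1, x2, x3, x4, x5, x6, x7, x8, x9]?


Koszul resolution: beta_i(k)=C(n,i), n=9
C(9,3)=84, C(9,4)=126
Sum=210


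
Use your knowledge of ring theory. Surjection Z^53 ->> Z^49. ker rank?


rank(ker) = 53-49 = 4


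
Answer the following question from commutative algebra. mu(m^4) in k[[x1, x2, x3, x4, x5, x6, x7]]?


C(n+d-1,d)=C(10,4)=210


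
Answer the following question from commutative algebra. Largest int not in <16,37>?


gcd(16,37)=1 => F=ab-a-b=16*37-16-37=592-53=539


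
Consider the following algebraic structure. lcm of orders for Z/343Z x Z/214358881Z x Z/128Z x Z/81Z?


Exponent = lcm of the cyclic orders; pairwise coprime => product.
7^3*11^8*2^7*3^4=343*214358881*128*81=762308197225344


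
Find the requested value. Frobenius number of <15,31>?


gcd(15,31)=1 => F=ab-a-b=15*31-15-31=465-46=419


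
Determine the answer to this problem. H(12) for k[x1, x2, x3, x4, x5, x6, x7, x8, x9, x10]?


C(d+n-1,n-1)=C(21,9)=293930


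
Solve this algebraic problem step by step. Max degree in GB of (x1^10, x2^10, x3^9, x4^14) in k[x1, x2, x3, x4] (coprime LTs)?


Pure powers, coprime LTs => already GB.
Degrees: 10, 10, 9, 14
Max=14


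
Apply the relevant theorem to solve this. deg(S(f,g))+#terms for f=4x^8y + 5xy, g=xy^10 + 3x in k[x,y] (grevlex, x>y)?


LT(f)=4x^8y, LT(g)=xy^10
lcm(LM)=x^8y^10
S(f,g) (scaled by 4 to clear denominators) = y^9*f - 4x^7*g = 5xy^10 - 12x^8
2 terms, deg 11.
11+2=13


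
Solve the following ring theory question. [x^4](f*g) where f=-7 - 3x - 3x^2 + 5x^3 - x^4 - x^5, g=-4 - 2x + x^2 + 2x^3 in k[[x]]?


[x^4] = sum a_i*b_j, i+j=4
  -3*2=-6
  -3*1=-3
  5*-2=-10
  -1*-4=4
Sum=-15


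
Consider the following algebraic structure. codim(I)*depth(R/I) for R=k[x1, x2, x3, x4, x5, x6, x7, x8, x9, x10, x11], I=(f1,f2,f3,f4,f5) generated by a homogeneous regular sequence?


codim=5, depth=dim(R/I)=11-5=6
Product=5*6=30


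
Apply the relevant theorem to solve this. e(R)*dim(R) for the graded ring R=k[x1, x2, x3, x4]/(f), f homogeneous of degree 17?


e(R)=deg(f)=17, dim(R)=4-1=3
e*dim=17*3=51


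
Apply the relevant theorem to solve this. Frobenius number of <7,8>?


gcd(7,8)=1 => F=ab-a-b=7*8-7-8=56-15=41


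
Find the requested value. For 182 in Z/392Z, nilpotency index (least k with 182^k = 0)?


182^k mod 392:
k=1: 182
k=2: 196
k=3: 0
First zero at k = 3


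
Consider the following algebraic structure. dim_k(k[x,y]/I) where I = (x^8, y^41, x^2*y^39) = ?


k[x,y]/I, I = (x^8, y^41, x^2*y^39)
Rect: 8x41=328. Corner: (8-2)x(41-39)=12.
dim = 328-12 = 316


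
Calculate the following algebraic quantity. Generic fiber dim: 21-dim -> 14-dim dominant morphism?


dim(fiber)=dim(X)-dim(Y)=21-14=7


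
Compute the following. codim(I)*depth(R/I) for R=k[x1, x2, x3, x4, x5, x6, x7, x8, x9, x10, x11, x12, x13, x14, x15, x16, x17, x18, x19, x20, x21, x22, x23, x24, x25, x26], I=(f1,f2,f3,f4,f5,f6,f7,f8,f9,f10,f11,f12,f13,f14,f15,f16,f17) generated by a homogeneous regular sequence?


codim=17, depth=dim(R/I)=26-17=9
Product=17*9=153


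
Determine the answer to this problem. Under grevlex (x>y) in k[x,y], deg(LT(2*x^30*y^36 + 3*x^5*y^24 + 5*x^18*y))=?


LT: 2*x^30*y^36
deg_x=30, deg_y=36
Total=30+36=66


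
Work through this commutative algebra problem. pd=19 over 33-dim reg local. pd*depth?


pd+depth=33
depth=33-19=14
pd*depth=19*14=266


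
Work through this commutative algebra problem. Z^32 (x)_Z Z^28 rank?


rank(M(x)N) = rank(M)*rank(N)
32*28 = 896


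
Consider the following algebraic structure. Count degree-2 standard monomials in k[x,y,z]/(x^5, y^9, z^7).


Need i<5, j<9, k<7 with i+j+k=2.
For each i, j ranges over max(0,2-i-6)..min(8,2-i):
  i=0: j in [0,2] -> 3
  i=1: j in [0,1] -> 2
  i=2: j in [0,0] -> 1
H(2) = 3+2+1 = 6


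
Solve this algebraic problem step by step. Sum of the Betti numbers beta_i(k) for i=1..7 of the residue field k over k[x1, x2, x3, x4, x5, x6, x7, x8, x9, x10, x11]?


Koszul resolution: beta_i(k)=C(n,i), n=11
C(11,1)=11, C(11,2)=55, C(11,3)=165, C(11,4)=330, C(11,5)=462, C(11,6)=462, C(11,7)=330
Sum=1815


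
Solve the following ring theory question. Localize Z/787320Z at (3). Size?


3-primary part: 787320=3^9*40
Size=3^9=19683


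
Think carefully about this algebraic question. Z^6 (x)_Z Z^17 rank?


rank(M(x)N) = rank(M)*rank(N)
6*17 = 102


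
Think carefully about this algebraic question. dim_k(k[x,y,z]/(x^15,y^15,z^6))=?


Basis: x^iy^jz^k, i<15,j<15,k<6
15*15*6=1350


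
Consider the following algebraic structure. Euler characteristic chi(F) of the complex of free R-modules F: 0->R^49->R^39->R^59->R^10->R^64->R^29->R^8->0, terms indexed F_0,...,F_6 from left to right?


chi = sum (-1)^i * rank:
(-1)^0*49=49
(-1)^1*39=-39
(-1)^2*59=59
(-1)^3*10=-10
(-1)^4*64=64
(-1)^5*29=-29
(-1)^6*8=8
chi=102


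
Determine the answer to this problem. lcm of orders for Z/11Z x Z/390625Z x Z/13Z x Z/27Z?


Exponent = lcm of the cyclic orders; pairwise coprime => product.
11^1*5^8*13^1*3^3=11*390625*13*27=1508203125


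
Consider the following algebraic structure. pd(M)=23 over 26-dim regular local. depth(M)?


pd+depth=depth(R)=26
depth=26-23=3


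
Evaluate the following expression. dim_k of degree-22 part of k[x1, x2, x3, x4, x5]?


C(d+n-1,n-1)=C(26,4)=14950


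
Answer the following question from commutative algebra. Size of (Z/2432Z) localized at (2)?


2-primary part: 2432=2^7*19
Size=2^7=128


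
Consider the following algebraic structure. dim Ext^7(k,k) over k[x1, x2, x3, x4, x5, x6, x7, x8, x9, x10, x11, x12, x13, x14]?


C(n,i)=C(14,7)=3432


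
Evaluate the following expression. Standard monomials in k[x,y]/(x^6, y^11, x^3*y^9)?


k[x,y]/I, I = (x^6, y^11, x^3*y^9)
Rect: 6x11=66. Corner: (6-3)x(11-9)=6.
dim = 66-6 = 60


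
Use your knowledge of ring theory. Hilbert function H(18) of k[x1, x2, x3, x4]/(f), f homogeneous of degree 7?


C(21,3)-C(14,3)=1330-364=966


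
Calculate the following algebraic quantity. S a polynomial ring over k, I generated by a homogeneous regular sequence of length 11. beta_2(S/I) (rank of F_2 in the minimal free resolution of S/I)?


Regular sequence => Koszul complex is the minimal free resolution.
Syz_1 minimally generated by Koszul relations f_i*e_j - f_j*e_i (i<j): mu(Syz_1) = beta_2 = C(m,2) = m(m-1)/2
m=11
11*10/2 = 55


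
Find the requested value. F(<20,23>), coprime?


gcd(20,23)=1 => F=ab-a-b=20*23-20-23=460-43=417


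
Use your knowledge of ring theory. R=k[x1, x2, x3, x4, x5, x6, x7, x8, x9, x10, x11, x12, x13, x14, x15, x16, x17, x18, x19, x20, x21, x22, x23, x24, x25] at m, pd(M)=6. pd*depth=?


pd+depth=25
depth=25-6=19
pd*depth=6*19=114


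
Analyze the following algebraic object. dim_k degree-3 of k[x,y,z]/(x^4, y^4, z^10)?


Need i<4, j<4, k<10 with i+j+k=3.
For each i, j ranges over max(0,3-i-9)..min(3,3-i):
  i=0: j in [0,3] -> 4
  i=1: j in [0,2] -> 3
  i=2: j in [0,1] -> 2
  i=3: j in [0,0] -> 1
H(3) = 4+3+2+1 = 10


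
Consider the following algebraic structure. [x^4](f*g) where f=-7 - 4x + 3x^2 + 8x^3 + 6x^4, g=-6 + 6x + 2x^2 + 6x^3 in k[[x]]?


[x^4] = sum a_i*b_j, i+j=4
  -4*6=-24
  3*2=6
  8*6=48
  6*-6=-36
Sum=-6


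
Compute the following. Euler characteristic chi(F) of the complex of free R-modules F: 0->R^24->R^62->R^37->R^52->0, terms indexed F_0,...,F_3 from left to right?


chi = sum (-1)^i * rank:
(-1)^0*24=24
(-1)^1*62=-62
(-1)^2*37=37
(-1)^3*52=-52
chi=-53


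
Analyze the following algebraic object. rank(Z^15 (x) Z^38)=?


rank(M(x)N) = rank(M)*rank(N)
15*38 = 570


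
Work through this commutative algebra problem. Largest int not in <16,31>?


gcd(16,31)=1 => F=ab-a-b=16*31-16-31=496-47=449


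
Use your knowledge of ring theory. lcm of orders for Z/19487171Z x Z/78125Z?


Exponent = lcm of the cyclic orders; pairwise coprime => product.
11^7*5^7=19487171*78125=1522435234375


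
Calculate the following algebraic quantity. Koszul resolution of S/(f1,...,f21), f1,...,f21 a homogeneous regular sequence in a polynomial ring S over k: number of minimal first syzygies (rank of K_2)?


Regular sequence => Koszul complex is the minimal free resolution.
Syz_1 minimally generated by Koszul relations f_i*e_j - f_j*e_i (i<j): mu(Syz_1) = beta_2 = C(m,2) = m(m-1)/2
m=21
21*20/2 = 210


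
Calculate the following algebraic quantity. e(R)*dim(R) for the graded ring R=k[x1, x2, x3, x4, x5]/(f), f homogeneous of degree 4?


e(R)=deg(f)=4, dim(R)=5-1=4
e*dim=4*4=16


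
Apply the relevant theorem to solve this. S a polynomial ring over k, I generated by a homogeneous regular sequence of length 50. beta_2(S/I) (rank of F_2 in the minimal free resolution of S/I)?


Regular sequence => Koszul complex is the minimal free resolution.
Syz_1 minimally generated by Koszul relations f_i*e_j - f_j*e_i (i<j): mu(Syz_1) = beta_2 = C(m,2) = m(m-1)/2
m=50
50*49/2 = 1225


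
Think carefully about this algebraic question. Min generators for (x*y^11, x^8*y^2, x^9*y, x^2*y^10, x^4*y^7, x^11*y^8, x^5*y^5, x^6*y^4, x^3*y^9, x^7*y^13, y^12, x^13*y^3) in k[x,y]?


Remove redundant (divisible by others).
x^7*y^13 redundant.
x^13*y^3 redundant.
x^11*y^8 redundant.
Min: x^9*y, x^8*y^2, x^6*y^4, x^5*y^5, x^4*y^7, x^3*y^9, x^2*y^10, x*y^11, y^12
Count=9


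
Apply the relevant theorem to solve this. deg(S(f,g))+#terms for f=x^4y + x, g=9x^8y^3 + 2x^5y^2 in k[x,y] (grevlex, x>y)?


LT(f)=x^4y, LT(g)=9x^8y^3
lcm(LM)=x^8y^3
S(f,g) (scaled by 9 to clear denominators) = 9x^4y^2*f - 1*g = 7x^5y^2
1 terms, deg 7.
7+1=8


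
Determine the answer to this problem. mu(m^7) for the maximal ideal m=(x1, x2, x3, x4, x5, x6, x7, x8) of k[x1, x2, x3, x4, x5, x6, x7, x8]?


Graded Nakayama: mu(m^d) = dim_k (m^d/m^(d+1)) = #degree-7 monomials in 8 vars
C(n+d-1,d)=C(14,7)=3432


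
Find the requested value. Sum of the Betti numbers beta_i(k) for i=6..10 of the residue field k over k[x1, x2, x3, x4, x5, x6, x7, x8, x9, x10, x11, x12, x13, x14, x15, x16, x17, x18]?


Koszul resolution: beta_i(k)=C(n,i), n=18
C(18,6)=18564, C(18,7)=31824, C(18,8)=43758, C(18,9)=48620, C(18,10)=43758
Sum=186524


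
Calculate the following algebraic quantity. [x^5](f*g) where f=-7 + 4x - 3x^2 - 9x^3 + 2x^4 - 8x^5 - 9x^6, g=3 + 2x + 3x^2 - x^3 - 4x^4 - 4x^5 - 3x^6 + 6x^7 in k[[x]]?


[x^5] = sum a_i*b_j, i+j=5
  -7*-4=28
  4*-4=-16
  -3*-1=3
  -9*3=-27
  2*2=4
  -8*3=-24
Sum=-32


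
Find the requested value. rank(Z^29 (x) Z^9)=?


rank(M(x)N) = rank(M)*rank(N)
29*9 = 261


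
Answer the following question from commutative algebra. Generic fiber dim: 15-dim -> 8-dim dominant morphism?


dim(fiber)=dim(X)-dim(Y)=15-8=7


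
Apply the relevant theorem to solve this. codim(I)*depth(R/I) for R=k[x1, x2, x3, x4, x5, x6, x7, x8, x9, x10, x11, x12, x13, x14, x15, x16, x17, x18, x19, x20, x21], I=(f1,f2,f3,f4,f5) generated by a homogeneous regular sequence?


codim=5, depth=dim(R/I)=21-5=16
Product=5*16=80


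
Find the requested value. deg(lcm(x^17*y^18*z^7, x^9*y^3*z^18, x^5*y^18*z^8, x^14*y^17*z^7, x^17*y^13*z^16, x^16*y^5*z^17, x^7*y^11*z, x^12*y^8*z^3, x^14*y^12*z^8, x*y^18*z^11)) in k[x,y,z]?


lcm = componentwise max:
x: max(17,9,5,14,17,16,7,12,14,1)=17
y: max(18,3,18,17,13,5,11,8,12,18)=18
z: max(7,18,8,7,16,17,1,3,8,11)=18
Total=17+18+18=53


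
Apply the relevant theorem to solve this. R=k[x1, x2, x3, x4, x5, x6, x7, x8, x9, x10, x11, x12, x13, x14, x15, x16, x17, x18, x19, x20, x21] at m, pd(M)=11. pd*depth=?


pd+depth=21
depth=21-11=10
pd*depth=11*10=110


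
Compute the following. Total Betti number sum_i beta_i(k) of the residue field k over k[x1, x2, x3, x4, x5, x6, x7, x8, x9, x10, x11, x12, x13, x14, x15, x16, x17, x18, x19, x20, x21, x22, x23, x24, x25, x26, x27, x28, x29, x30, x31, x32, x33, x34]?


Koszul resolution: beta_i(k)=C(n,i), n=34
sum_i C(34,i) = 2^34 = 17179869184


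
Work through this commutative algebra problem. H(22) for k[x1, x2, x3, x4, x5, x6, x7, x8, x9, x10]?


C(d+n-1,n-1)=C(31,9)=20160075


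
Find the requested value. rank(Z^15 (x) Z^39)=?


rank(M(x)N) = rank(M)*rank(N)
15*39 = 585


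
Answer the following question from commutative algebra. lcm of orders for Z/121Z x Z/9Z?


Exponent = lcm of the cyclic orders; pairwise coprime => product.
11^2*3^2=121*9=1089


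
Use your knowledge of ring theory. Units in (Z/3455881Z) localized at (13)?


Local ring = Z/28561Z.
phi(28561) = 13^3*(13-1) = 26364


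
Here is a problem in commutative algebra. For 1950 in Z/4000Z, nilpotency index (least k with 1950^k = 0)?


1950^k mod 4000:
k=1: 1950
k=2: 2500
k=3: 3000
k=4: 2000
k=5: 0
First zero at k = 5


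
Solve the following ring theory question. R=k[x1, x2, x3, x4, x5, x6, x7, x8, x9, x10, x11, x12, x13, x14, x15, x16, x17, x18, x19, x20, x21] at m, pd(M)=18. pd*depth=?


pd+depth=21
depth=21-18=3
pd*depth=18*3=54


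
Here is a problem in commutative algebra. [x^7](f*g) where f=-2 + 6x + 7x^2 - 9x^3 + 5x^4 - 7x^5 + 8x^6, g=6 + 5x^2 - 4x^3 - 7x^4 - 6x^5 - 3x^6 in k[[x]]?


[x^7] = sum a_i*b_j, i+j=7
  6*-3=-18
  7*-6=-42
  -9*-7=63
  5*-4=-20
  -7*5=-35
Sum=-52


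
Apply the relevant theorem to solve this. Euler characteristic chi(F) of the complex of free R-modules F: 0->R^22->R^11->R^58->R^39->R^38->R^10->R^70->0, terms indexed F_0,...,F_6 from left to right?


chi = sum (-1)^i * rank:
(-1)^0*22=22
(-1)^1*11=-11
(-1)^2*58=58
(-1)^3*39=-39
(-1)^4*38=38
(-1)^5*10=-10
(-1)^6*70=70
chi=128


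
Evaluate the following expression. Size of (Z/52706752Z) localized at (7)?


7-primary part: 52706752=7^7*64
Size=7^7=823543


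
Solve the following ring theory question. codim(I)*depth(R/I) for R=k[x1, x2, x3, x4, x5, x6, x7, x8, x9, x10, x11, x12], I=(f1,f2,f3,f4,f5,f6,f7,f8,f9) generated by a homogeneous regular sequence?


codim=9, depth=dim(R/I)=12-9=3
Product=9*3=27


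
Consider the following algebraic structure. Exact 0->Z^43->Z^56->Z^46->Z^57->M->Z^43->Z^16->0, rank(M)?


Alt sum=0:
(-1)^0*43 + (-1)^1*56 + (-1)^2*46 + (-1)^3*57 + (-1)^4*? + (-1)^5*43 + (-1)^6*16=0
rank(M)=51


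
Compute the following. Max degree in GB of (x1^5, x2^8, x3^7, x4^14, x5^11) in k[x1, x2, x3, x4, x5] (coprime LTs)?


Pure powers, coprime LTs => already GB.
Degrees: 5, 8, 7, 14, 11
Max=14


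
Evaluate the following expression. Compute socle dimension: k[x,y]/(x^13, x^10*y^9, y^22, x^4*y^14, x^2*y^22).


Socle = ann(m) = span of standard monomials u with x*u, y*u in I (staircase corners).
Redundant generators: x^2*y^22
Minimal generators: x^13, x^10*y^9, x^4*y^14, y^22
Corners: x^3y^21, x^9y^13, x^12y^8
Socle dim=3


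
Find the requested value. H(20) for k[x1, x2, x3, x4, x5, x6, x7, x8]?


C(d+n-1,n-1)=C(27,7)=888030


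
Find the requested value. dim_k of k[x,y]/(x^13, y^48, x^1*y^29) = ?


k[x,y]/I, I = (x^13, y^48, x^1*y^29)
Rect: 13x48=624. Corner: (13-1)x(48-29)=228.
dim = 624-228 = 396


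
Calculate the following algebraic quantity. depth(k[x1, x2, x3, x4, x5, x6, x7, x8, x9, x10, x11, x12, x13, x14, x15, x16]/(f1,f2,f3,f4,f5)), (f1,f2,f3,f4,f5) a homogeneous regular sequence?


depth(R)=16
depth(R/I)=16-5=11


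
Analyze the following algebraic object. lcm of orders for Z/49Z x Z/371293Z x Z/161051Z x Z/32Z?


Exponent = lcm of the cyclic orders; pairwise coprime => product.
7^2*13^5*11^5*2^5=49*371293*161051*32=93761866822624


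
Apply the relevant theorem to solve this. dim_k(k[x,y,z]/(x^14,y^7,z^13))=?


Basis: x^iy^jz^k, i<14,j<7,k<13
14*7*13=1274


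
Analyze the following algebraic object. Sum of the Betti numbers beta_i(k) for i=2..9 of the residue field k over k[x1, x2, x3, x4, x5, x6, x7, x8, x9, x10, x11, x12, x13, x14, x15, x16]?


Koszul resolution: beta_i(k)=C(n,i), n=16
C(16,2)=120, C(16,3)=560, C(16,4)=1820, C(16,5)=4368, C(16,6)=8008, C(16,7)=11440, C(16,8)=12870, C(16,9)=11440
Sum=50626
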